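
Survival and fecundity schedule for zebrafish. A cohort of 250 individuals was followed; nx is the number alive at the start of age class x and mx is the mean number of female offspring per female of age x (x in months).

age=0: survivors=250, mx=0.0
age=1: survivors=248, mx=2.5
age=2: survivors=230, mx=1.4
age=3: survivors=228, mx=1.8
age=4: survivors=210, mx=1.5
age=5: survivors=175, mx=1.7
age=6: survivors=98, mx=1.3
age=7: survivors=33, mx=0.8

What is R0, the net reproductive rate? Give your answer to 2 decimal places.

8.47

lx = nx/n0 = nx/250: 1, 0.992, 0.92, 0.912, 0.84, 0.7, 0.392, 0.132
lx·mx by age: 0, 2.48, 1.288, 1.6416, 1.26, 1.19, 0.5096, 0.1056
R0 = Σ lx·mx = 8.4748 → 8.47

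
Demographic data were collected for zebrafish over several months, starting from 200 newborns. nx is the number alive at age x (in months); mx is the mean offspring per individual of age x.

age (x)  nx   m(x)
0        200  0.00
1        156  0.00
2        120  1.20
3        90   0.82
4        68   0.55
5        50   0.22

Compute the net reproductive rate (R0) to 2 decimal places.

1.33

lx = nx/n0 = nx/200: 1, 0.78, 0.6, 0.45, 0.34, 0.25
lx·mx by age: 0, 0, 0.72, 0.369, 0.187, 0.055
R0 = Σ lx·mx = 1.331 → 1.33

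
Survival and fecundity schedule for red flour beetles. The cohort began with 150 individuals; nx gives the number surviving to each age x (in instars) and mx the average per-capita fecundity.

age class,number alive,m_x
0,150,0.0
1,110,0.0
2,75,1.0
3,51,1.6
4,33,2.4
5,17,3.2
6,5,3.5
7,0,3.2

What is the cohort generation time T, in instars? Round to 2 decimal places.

lx = nx/n0 = nx/150: 1, 0.73333…, 0.5, 0.34, 0.22, 0.11333…, 0.03333…, 0
lx·mx: 0, 0, 0.5, 0.544, 0.528, 0.362667…, 0.116667…, 0 → R0 = 2.051333…
x·lx·mx: 0, 0, 1, 1.632, 2.112, 1.813333…, 0.7…, 0 → Σ = 7.257333…
T = 7.257333… / 2.051333… = 3.537862… → 3.54

3.54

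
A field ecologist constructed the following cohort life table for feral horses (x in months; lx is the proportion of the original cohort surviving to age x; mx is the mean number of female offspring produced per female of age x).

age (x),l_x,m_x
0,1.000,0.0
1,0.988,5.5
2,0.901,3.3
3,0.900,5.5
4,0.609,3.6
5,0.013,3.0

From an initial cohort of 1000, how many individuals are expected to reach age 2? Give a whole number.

Expected survivors = N0 · l_2 = 1000 × 0.901 = 901 → 901

901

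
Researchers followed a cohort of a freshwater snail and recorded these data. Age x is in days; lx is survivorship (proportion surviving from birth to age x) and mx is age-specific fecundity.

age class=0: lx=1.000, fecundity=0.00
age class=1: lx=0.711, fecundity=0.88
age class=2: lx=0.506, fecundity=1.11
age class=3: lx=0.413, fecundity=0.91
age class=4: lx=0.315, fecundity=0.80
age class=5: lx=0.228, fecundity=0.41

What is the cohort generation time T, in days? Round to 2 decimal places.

2.28

lx·mx: 0, 0.62568, 0.56166, 0.37583, 0.252, 0.09348 → R0 = 1.90865
x·lx·mx: 0, 0.62568, 1.12332, 1.12749, 1.008, 0.4674 → Σ = 4.35189
T = 4.35189 / 1.90865 = 2.280088… → 2.28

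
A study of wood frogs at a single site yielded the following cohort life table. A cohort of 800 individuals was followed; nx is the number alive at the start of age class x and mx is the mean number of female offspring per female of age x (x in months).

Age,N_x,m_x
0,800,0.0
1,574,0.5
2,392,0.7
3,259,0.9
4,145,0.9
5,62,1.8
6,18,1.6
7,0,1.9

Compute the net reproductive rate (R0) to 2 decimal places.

lx = nx/n0 = nx/800: 1, 0.7175, 0.49, 0.32375, 0.18125, 0.0775, 0.0225, 0
lx·mx by age: 0, 0.35875, 0.343, 0.291375, 0.163125, 0.1395, 0.036, 0
R0 = Σ lx·mx = 1.33175 → 1.33

1.33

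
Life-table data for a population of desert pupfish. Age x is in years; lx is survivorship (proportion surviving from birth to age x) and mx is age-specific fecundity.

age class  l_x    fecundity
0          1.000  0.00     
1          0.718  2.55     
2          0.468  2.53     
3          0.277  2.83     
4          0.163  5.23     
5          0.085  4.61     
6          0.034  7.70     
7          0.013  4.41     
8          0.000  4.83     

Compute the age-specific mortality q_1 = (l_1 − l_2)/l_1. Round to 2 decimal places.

0.35

q_1 = (l_1 − l_2) / l_1 = (0.718 − 0.468) / 0.718
     = 0.25 / 0.718 = 0.348189… → 0.35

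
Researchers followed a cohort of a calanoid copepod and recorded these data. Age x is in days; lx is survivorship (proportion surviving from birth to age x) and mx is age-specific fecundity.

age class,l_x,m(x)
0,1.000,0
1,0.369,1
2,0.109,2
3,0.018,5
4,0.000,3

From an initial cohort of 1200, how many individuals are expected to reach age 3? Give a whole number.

Expected survivors = N0 · l_3 = 1200 × 0.018 = 21.6 → 22

22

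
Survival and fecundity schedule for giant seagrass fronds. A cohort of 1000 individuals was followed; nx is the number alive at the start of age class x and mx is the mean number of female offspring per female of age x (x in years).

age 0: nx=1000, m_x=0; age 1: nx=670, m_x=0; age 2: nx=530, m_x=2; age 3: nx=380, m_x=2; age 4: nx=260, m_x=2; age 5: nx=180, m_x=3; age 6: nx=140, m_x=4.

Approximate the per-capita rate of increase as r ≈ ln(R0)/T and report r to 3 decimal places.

lx = nx/n0 = nx/1000: 1, 0.67, 0.53, 0.38, 0.26, 0.18, 0.14
R0 = Σ lx·mx = 0 + 0 + 1.06 + 0.76 + 0.52 + 0.54 + 0.56 = 3.44
Σ x·lx·mx = 12.54; T = 12.54/3.44 = 3.64535…
r ≈ ln(R0)/T = ln(3.44)/3.64535… = 0.33892… → 0.339

0.339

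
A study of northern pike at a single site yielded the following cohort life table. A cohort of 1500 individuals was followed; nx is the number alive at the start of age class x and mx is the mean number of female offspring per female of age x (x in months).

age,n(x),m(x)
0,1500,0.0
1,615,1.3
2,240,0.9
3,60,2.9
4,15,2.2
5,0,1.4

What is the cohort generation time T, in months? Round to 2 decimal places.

1.54

lx = nx/n0 = nx/1500: 1, 0.41, 0.16, 0.04, 0.01, 0
lx·mx: 0, 0.533, 0.144, 0.116, 0.022, 0 → R0 = 0.815
x·lx·mx: 0, 0.533, 0.288, 0.348, 0.088, 0 → Σ = 1.257
T = 1.257 / 0.815 = 1.542331… → 1.54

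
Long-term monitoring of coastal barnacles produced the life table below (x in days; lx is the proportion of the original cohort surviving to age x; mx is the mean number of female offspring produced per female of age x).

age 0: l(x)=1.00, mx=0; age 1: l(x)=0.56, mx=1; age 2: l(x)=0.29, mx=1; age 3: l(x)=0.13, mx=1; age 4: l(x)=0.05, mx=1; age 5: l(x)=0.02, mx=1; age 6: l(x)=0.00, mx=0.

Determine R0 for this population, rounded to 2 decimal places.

1.05

lx·mx by age: 0, 0.56, 0.29, 0.13, 0.05, 0.02, 0
R0 = Σ lx·mx = 1.05 → 1.05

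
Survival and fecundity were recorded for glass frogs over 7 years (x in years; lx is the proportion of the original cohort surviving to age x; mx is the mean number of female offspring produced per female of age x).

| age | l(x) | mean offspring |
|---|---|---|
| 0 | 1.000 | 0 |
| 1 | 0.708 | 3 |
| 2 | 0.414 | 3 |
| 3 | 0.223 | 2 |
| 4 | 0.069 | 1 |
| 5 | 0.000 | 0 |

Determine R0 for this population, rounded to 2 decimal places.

lx·mx by age: 0, 2.124, 1.242, 0.446, 0.069, 0
R0 = Σ lx·mx = 3.881 → 3.88

3.88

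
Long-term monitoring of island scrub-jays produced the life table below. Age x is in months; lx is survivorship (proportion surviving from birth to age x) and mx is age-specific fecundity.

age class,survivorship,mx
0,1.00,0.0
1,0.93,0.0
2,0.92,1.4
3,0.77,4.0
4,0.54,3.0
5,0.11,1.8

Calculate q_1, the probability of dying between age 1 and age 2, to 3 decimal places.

q_1 = (l_1 − l_2) / l_1 = (0.93 − 0.92) / 0.93
     = 0.01 / 0.93 = 0.010753… → 0.011

0.011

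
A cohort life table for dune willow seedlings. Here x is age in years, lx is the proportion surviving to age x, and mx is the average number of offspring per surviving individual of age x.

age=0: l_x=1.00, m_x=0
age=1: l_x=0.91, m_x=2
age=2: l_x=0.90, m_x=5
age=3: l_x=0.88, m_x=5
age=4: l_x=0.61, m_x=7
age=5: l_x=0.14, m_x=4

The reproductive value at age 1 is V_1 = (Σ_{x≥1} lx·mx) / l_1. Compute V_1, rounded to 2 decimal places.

17.09

lx·mx for x ≥ 1: 1.82, 4.5, 4.4, 4.27, 0.56 → sum = 15.55
V_1 = 15.55 / l_1 = 15.55 / 0.91 = 17.087912… → 17.09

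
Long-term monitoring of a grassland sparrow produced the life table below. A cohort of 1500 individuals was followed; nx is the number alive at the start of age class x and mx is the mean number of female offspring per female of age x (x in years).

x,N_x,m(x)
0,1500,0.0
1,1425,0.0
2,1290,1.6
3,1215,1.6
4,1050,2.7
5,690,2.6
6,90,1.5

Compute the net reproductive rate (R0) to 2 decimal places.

lx = nx/n0 = nx/1500: 1, 0.95, 0.86, 0.81, 0.7, 0.46, 0.06
lx·mx by age: 0, 0, 1.376, 1.296, 1.89, 1.196, 0.09
R0 = Σ lx·mx = 5.848 → 5.85

5.85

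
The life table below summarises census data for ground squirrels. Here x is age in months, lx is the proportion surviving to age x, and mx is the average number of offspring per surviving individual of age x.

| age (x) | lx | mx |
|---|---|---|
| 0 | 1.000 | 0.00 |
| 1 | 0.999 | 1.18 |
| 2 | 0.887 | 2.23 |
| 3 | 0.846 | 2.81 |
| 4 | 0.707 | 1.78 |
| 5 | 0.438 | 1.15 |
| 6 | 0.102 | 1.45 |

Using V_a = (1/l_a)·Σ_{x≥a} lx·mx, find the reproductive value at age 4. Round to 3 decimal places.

lx·mx for x ≥ 4: 1.25846, 0.5037, 0.1479 → sum = 1.91006
V_4 = 1.91006 / l_4 = 1.91006 / 0.707 = 2.701641… → 2.702

2.702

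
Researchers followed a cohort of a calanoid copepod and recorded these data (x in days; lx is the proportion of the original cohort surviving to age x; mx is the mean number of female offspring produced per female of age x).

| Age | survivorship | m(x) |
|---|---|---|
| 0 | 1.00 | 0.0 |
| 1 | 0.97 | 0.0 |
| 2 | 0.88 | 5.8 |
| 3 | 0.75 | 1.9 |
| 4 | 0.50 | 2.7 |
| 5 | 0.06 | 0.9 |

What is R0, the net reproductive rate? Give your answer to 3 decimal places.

7.933

lx·mx by age: 0, 0, 5.104, 1.425, 1.35, 0.054
R0 = Σ lx·mx = 7.933 → 7.933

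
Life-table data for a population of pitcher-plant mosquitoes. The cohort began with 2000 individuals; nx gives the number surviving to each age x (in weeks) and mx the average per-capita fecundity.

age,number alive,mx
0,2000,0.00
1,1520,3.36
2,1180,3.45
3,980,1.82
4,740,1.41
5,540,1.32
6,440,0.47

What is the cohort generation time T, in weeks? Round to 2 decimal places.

2.13

lx = nx/n0 = nx/2000: 1, 0.76, 0.59, 0.49, 0.37, 0.27, 0.22
lx·mx: 0, 2.5536, 2.0355, 0.8918, 0.5217, 0.3564, 0.1034 → R0 = 6.4624
x·lx·mx: 0, 2.5536, 4.071, 2.6754, 2.0868, 1.782, 0.6204 → Σ = 13.7892
T = 13.7892 / 6.4624 = 2.133758… → 2.13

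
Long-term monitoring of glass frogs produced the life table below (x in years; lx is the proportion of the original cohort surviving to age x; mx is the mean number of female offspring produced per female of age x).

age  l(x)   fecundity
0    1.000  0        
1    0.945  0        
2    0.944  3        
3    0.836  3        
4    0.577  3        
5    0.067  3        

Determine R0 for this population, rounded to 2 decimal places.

lx·mx by age: 0, 0, 2.832, 2.508, 1.731, 0.201
R0 = Σ lx·mx = 7.272 → 7.27

7.27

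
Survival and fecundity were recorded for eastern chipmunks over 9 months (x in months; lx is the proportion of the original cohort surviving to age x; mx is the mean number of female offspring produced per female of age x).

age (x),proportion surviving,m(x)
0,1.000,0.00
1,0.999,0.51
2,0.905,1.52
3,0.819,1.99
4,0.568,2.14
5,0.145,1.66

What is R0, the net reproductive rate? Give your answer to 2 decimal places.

4.97

lx·mx by age: 0, 0.50949, 1.3756, 1.62981, 1.21552, 0.2407
R0 = Σ lx·mx = 4.97112 → 4.97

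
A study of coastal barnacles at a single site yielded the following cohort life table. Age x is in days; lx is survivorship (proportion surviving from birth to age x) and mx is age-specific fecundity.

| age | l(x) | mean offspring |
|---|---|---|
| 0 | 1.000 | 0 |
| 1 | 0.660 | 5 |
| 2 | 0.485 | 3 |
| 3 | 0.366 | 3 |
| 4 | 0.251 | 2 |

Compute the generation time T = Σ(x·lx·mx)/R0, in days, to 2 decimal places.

lx·mx: 0, 3.3, 1.455, 1.098, 0.502 → R0 = 6.355
x·lx·mx: 0, 3.3, 2.91, 3.294, 2.008 → Σ = 11.512
T = 11.512 / 6.355 = 1.811487… → 1.81

1.81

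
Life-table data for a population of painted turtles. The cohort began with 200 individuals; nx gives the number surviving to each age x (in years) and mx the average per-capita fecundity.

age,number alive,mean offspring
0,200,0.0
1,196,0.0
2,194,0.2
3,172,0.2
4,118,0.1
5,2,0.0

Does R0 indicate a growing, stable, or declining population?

declining

lx = nx/n0 = nx/200: 1, 0.98, 0.97, 0.86, 0.59, 0.01
R0 = Σ lx·mx = 0 + 0 + 0.194 + 0.172 + 0.059 + 0 = 0.425
R0 < 1, so the population is declining.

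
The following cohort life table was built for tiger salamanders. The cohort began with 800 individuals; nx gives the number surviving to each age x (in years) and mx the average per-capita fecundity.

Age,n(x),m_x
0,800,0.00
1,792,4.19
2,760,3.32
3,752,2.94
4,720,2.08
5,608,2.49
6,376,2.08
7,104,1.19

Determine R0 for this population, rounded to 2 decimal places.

14.96

lx = nx/n0 = nx/800: 1, 0.99, 0.95, 0.94, 0.9, 0.76, 0.47, 0.13
lx·mx by age: 0, 4.1481, 3.154, 2.7636, 1.872, 1.8924, 0.9776, 0.1547
R0 = Σ lx·mx = 14.9624 → 14.96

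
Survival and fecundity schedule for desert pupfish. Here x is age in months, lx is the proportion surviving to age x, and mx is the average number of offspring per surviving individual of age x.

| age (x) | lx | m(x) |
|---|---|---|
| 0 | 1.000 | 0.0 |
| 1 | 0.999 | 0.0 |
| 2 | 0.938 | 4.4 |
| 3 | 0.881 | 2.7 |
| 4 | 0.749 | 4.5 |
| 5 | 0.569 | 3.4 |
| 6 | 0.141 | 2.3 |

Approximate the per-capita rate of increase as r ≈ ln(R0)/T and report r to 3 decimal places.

0.748

R0 = Σ lx·mx = 0 + 0 + 4.1272 + 2.3787 + 3.3705 + 1.9346 + 0.3243 = 12.1353
Σ x·lx·mx = 40.4913; T = 40.4913/12.1353 = 3.33665…
r ≈ ln(R0)/T = ln(12.1353)/3.33665… = 0.74809… → 0.748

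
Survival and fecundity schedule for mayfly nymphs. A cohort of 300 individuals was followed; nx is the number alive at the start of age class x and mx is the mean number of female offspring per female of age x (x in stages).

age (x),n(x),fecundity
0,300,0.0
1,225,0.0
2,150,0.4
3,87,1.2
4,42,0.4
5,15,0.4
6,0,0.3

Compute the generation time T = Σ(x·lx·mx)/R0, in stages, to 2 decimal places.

2.83

lx = nx/n0 = nx/300: 1, 0.75, 0.5, 0.29, 0.14, 0.05, 0
lx·mx: 0, 0, 0.2, 0.348, 0.056, 0.02, 0 → R0 = 0.624
x·lx·mx: 0, 0, 0.4, 1.044, 0.224, 0.1, 0 → Σ = 1.768
T = 1.768 / 0.624 = 2.833333… → 2.83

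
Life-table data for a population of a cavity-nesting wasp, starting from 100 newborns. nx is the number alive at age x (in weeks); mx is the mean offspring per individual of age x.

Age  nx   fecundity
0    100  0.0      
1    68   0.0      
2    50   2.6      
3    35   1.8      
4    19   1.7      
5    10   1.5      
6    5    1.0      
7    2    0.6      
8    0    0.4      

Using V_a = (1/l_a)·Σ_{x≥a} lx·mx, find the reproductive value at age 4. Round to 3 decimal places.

2.816

lx = nx/n0 = nx/100: 1, 0.68, 0.5, 0.35, 0.19, 0.1, 0.05, 0.02, 0
lx·mx for x ≥ 4: 0.323, 0.15, 0.05, 0.012, 0 → sum = 0.535
V_4 = 0.535 / l_4 = 0.535 / 0.19 = 2.815789… → 2.816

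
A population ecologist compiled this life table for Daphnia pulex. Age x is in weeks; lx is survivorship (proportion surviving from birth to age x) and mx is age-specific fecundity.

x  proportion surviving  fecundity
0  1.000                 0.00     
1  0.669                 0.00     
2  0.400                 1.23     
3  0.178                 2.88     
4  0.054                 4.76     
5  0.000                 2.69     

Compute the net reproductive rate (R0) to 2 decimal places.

lx·mx by age: 0, 0, 0.492, 0.51264, 0.25704, 0
R0 = Σ lx·mx = 1.26168 → 1.26

1.26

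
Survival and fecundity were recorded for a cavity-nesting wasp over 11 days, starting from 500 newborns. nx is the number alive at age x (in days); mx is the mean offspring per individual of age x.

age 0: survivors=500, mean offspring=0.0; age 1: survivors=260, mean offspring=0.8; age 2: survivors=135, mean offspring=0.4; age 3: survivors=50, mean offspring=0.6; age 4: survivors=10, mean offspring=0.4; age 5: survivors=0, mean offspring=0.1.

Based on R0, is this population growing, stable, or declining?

lx = nx/n0 = nx/500: 1, 0.52, 0.27, 0.1, 0.02, 0
R0 = Σ lx·mx = 0 + 0.416 + 0.108 + 0.06 + 0.008 + 0 = 0.592
R0 < 1, so the population is declining.

declining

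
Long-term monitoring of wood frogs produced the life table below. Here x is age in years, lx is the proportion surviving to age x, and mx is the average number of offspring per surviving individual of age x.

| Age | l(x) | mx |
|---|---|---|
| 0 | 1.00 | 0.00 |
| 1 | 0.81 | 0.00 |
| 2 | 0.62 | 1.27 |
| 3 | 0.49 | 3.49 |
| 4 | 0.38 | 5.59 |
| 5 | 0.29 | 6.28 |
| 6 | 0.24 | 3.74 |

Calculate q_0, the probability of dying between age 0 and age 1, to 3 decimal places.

0.190

q_0 = (l_0 − l_1) / l_0 = (1 − 0.81) / 1
     = 0.19 / 1 = 0.19 → 0.190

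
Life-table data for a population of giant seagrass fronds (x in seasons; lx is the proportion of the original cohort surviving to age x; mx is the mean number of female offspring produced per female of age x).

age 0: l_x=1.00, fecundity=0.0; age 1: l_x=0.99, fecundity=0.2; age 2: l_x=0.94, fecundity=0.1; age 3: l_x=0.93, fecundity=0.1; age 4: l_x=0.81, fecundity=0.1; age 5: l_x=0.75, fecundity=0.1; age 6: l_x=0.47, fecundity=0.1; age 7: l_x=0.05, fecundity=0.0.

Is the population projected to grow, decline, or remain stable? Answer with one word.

declining

R0 = Σ lx·mx = 0 + 0.198 + 0.094 + 0.093 + 0.081 + 0.075 + 0.047 + 0 = 0.588
R0 < 1, so the population is declining.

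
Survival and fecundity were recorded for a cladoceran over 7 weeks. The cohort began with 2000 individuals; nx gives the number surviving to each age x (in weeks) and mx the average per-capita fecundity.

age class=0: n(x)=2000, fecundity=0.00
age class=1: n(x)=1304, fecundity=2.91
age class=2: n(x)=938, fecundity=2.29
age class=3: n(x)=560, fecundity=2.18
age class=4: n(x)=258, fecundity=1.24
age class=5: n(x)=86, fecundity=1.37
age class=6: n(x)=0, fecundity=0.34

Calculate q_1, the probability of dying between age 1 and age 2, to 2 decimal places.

lx = nx/n0 = nx/2000: 1, 0.652, 0.469, 0.28, 0.129, 0.043, 0
q_1 = (l_1 − l_2) / l_1 = (0.652 − 0.469) / 0.652
     = 0.183 / 0.652 = 0.280675… → 0.28

0.28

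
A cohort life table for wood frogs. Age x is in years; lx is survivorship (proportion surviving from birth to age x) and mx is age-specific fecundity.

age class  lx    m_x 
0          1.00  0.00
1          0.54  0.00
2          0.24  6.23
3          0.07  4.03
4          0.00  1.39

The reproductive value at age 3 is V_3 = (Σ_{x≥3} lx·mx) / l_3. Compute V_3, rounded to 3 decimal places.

4.030

lx·mx for x ≥ 3: 0.2821, 0 → sum = 0.2821
V_3 = 0.2821 / l_3 = 0.2821 / 0.07 = 4.03 → 4.030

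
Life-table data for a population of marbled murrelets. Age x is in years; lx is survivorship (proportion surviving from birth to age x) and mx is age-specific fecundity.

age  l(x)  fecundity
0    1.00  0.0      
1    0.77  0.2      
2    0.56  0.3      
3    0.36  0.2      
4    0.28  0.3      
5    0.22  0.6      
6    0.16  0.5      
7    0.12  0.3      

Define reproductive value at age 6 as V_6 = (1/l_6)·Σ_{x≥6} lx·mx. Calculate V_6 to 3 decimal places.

0.725

lx·mx for x ≥ 6: 0.08, 0.036 → sum = 0.116
V_6 = 0.116 / l_6 = 0.116 / 0.16 = 0.725 → 0.725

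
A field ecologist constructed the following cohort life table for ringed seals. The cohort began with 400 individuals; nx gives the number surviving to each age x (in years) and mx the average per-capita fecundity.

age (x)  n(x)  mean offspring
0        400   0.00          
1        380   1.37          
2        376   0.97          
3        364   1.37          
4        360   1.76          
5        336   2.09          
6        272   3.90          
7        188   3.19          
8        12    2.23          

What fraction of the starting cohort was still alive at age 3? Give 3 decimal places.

0.910

l_3 = n_3/n_0 = 364/400 = 0.91 → 0.910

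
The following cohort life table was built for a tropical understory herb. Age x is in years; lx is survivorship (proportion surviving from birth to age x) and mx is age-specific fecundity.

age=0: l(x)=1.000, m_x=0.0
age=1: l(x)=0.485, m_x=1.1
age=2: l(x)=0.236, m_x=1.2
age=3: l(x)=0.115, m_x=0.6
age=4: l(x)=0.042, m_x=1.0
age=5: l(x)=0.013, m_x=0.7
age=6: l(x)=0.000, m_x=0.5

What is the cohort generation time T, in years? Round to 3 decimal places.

lx·mx: 0, 0.5335, 0.2832, 0.069, 0.042, 0.0091, 0 → R0 = 0.9368
x·lx·mx: 0, 0.5335, 0.5664, 0.207, 0.168, 0.0455, 0 → Σ = 1.5204
T = 1.5204 / 0.9368 = 1.622972… → 1.623

1.623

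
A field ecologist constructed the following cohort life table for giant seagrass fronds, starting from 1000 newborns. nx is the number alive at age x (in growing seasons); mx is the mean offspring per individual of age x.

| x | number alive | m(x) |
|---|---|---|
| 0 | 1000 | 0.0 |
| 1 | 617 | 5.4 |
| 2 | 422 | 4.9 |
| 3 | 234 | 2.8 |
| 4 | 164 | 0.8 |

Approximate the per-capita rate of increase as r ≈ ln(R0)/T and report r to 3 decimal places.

lx = nx/n0 = nx/1000: 1, 0.617, 0.422, 0.234, 0.164
R0 = Σ lx·mx = 0 + 3.3318 + 2.0678 + 0.6552 + 0.1312 = 6.186
Σ x·lx·mx = 9.9578; T = 9.9578/6.186 = 1.60973…
r ≈ ln(R0)/T = ln(6.186)/1.60973… = 1.13205… → 1.132

1.132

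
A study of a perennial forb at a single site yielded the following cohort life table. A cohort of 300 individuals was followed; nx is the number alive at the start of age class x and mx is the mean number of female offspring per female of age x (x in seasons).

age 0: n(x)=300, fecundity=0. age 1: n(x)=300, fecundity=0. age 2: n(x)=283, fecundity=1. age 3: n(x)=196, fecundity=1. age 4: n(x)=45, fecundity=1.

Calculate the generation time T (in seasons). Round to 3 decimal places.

lx = nx/n0 = nx/300: 1, 1, 0.94333…, 0.65333…, 0.15
lx·mx: 0, 0, 0.943333…, 0.653333…, 0.15 → R0 = 1.746667…
x·lx·mx: 0, 0, 1.886667…, 1.96…, 0.6 → Σ = 4.446667…
T = 4.446667… / 1.746667… = 2.545802… → 2.546

2.546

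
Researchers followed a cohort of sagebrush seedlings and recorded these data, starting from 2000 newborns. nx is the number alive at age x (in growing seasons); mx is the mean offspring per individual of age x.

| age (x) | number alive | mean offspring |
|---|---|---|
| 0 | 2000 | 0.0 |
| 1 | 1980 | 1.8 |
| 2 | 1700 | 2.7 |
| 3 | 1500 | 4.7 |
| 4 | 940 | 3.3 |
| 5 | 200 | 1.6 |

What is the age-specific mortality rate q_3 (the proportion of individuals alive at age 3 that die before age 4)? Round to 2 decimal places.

0.37

lx = nx/n0 = nx/2000: 1, 0.99, 0.85, 0.75, 0.47, 0.1
q_3 = (l_3 − l_4) / l_3 = (0.75 − 0.47) / 0.75
     = 0.28 / 0.75 = 0.373333… → 0.37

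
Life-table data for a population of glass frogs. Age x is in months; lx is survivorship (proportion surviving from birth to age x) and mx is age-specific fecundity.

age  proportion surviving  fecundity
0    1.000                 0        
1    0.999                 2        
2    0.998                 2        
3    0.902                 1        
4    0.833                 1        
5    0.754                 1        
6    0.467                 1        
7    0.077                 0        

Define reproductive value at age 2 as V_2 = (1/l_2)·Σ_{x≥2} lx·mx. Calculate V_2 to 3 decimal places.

4.962

lx·mx for x ≥ 2: 1.996, 0.902, 0.833, 0.754, 0.467, 0 → sum = 4.952
V_2 = 4.952 / l_2 = 4.952 / 0.998 = 4.961924… → 4.962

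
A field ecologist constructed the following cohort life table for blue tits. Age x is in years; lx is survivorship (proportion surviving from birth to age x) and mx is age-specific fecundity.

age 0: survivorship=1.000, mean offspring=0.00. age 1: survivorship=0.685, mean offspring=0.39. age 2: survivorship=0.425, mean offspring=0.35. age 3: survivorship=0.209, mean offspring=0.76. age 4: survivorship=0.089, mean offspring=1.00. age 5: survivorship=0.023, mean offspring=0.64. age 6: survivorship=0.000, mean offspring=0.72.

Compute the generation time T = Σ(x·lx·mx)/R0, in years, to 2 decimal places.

lx·mx: 0, 0.26715, 0.14875, 0.15884, 0.089, 0.01472, 0 → R0 = 0.67846
x·lx·mx: 0, 0.26715, 0.2975, 0.47652, 0.356, 0.0736, 0 → Σ = 1.47077
T = 1.47077 / 0.67846 = 2.167807… → 2.17

2.17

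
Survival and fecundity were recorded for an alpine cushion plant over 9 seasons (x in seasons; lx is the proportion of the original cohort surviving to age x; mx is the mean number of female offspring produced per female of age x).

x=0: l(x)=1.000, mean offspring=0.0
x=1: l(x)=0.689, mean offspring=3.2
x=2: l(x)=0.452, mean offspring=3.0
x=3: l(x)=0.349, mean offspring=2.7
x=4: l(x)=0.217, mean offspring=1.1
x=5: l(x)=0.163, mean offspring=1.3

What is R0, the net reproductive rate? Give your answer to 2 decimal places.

4.95

lx·mx by age: 0, 2.2048, 1.356, 0.9423, 0.2387, 0.2119
R0 = Σ lx·mx = 4.9537 → 4.95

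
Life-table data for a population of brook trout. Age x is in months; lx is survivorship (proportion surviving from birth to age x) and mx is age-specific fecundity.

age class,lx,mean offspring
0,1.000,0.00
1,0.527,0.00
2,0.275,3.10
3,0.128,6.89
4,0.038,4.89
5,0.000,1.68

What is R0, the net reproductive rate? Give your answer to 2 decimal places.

1.92

lx·mx by age: 0, 0, 0.8525, 0.88192, 0.18582, 0
R0 = Σ lx·mx = 1.92024 → 1.92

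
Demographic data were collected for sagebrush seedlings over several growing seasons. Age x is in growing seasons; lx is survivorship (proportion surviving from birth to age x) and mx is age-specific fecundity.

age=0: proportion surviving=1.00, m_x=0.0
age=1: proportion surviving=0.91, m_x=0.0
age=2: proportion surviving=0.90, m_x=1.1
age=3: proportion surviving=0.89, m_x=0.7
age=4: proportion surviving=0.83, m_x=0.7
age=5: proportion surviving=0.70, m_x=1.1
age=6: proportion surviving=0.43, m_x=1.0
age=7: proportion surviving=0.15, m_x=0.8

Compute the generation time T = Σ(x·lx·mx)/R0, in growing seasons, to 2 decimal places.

lx·mx: 0, 0, 0.99, 0.623, 0.581, 0.77, 0.43, 0.12 → R0 = 3.514
x·lx·mx: 0, 0, 1.98, 1.869, 2.324, 3.85, 2.58, 0.84 → Σ = 13.443
T = 13.443 / 3.514 = 3.825555… → 3.83

3.83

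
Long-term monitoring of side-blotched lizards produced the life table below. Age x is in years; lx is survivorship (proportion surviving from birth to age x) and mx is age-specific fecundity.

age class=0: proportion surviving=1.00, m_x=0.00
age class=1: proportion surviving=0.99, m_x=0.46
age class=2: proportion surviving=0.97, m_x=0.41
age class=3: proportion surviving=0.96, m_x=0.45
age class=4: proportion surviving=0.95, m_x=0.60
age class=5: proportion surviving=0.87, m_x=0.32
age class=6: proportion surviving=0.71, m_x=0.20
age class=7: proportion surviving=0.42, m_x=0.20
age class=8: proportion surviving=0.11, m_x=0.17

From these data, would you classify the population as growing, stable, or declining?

R0 = Σ lx·mx = 0 + 0.4554 + 0.3977 + 0.432 + 0.57 + 0.2784 + 0.142 + 0.084 + 0.0187 = 2.3782
R0 > 1, so the population is growing.

growing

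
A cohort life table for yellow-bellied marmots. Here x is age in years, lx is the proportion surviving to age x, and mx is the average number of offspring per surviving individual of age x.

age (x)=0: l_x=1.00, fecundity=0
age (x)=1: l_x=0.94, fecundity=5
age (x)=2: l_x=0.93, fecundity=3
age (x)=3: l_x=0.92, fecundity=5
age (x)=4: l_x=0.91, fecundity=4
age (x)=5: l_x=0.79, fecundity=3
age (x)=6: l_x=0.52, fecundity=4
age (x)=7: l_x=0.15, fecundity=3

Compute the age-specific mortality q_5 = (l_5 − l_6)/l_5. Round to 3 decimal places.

q_5 = (l_5 − l_6) / l_5 = (0.79 − 0.52) / 0.79
     = 0.27 / 0.79 = 0.341772… → 0.342

0.342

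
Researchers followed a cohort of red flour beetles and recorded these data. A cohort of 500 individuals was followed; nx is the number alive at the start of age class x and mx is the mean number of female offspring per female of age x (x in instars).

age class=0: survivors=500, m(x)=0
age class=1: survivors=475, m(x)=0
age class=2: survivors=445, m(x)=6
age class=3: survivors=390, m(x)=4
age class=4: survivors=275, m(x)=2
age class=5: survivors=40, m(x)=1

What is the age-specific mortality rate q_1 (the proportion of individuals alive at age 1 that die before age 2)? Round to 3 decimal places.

0.063

lx = nx/n0 = nx/500: 1, 0.95, 0.89, 0.78, 0.55, 0.08
q_1 = (l_1 − l_2) / l_1 = (0.95 − 0.89) / 0.95
     = 0.06 / 0.95 = 0.063158… → 0.063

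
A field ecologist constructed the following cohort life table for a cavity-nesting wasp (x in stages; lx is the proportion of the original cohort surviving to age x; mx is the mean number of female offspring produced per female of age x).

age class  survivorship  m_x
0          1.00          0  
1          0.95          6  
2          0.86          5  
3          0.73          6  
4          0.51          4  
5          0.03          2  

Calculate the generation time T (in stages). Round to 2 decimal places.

2.18

lx·mx: 0, 5.7, 4.3, 4.38, 2.04, 0.06 → R0 = 16.48
x·lx·mx: 0, 5.7, 8.6, 13.14, 8.16, 0.3 → Σ = 35.9
T = 35.9 / 16.48 = 2.178398… → 2.18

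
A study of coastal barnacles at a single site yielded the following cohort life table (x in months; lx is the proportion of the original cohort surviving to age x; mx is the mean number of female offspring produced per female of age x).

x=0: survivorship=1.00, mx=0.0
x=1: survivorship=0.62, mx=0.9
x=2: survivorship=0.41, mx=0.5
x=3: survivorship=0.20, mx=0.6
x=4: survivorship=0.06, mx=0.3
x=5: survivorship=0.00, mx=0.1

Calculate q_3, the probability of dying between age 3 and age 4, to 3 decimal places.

q_3 = (l_3 − l_4) / l_3 = (0.2 − 0.06) / 0.2
     = 0.14 / 0.2 = 0.7 → 0.700

0.700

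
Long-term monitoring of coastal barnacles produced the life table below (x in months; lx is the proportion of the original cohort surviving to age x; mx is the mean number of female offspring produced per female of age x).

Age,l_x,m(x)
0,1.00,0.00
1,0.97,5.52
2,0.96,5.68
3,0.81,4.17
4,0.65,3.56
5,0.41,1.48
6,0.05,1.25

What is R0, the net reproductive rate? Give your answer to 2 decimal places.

lx·mx by age: 0, 5.3544, 5.4528, 3.3777, 2.314, 0.6068, 0.0625
R0 = Σ lx·mx = 17.1682 → 17.17

17.17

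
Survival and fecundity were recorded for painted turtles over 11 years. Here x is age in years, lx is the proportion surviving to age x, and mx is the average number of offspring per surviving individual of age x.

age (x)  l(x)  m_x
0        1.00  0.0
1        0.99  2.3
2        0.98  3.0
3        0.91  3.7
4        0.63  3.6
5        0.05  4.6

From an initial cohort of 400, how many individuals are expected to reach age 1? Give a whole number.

396

Expected survivors = N0 · l_1 = 400 × 0.99 = 396 → 396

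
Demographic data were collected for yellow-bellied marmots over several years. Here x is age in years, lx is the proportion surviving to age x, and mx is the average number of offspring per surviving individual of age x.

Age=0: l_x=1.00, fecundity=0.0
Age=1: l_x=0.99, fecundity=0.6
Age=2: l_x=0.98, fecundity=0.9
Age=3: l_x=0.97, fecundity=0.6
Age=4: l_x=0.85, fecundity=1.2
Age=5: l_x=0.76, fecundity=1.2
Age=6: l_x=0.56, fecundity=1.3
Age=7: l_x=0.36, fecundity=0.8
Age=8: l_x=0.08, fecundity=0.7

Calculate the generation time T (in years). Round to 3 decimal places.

lx·mx: 0, 0.594, 0.882, 0.582, 1.02, 0.912, 0.728, 0.288, 0.056 → R0 = 5.062
x·lx·mx: 0, 0.594, 1.764, 1.746, 4.08, 4.56, 4.368, 2.016, 0.448 → Σ = 19.576
T = 19.576 / 5.062 = 3.867246… → 3.867

3.867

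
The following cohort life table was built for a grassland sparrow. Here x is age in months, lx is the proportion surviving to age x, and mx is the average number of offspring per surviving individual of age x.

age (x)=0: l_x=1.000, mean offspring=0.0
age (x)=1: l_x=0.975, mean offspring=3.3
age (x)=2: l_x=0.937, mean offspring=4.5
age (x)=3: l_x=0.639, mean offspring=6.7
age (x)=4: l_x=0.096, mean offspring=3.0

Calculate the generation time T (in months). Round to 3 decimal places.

2.137

lx·mx: 0, 3.2175, 4.2165, 4.2813, 0.288 → R0 = 12.0033
x·lx·mx: 0, 3.2175, 8.433, 12.8439, 1.152 → Σ = 25.6464
T = 25.6464 / 12.0033 = 2.136612… → 2.137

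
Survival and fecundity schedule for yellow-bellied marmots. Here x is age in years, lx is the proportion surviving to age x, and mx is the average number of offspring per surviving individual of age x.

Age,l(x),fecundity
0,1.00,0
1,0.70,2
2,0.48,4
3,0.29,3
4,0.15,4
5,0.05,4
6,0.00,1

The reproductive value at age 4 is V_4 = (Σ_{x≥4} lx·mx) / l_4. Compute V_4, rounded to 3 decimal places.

lx·mx for x ≥ 4: 0.6, 0.2, 0 → sum = 0.8
V_4 = 0.8 / l_4 = 0.8 / 0.15 = 5.333333… → 5.333

5.333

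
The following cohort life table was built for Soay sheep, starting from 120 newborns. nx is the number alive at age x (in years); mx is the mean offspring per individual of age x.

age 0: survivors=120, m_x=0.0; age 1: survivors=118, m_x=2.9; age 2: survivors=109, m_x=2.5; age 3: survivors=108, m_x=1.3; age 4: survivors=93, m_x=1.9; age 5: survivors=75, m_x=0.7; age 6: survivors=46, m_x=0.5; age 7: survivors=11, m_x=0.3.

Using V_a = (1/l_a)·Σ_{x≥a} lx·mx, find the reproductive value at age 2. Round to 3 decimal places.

6.132

lx = nx/n0 = nx/120: 1, 0.98333…, 0.90833…, 0.9, 0.775, 0.625, 0.38333…, 0.09167…
lx·mx for x ≥ 2: 2.270833…, 1.17, 1.4725, 0.4375, 0.191667…, 0.0275… → sum = 5.57…
V_2 = 5.57… / l_2 = 5.57… / 0.908333… = 6.13211… → 6.132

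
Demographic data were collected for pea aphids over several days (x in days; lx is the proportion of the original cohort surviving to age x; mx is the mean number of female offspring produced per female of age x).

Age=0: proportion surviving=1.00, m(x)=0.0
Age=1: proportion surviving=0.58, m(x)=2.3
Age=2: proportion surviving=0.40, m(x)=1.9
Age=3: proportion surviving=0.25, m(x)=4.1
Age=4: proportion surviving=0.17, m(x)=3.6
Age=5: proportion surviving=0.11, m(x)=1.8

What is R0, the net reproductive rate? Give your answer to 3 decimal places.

lx·mx by age: 0, 1.334, 0.76, 1.025, 0.612, 0.198
R0 = Σ lx·mx = 3.929 → 3.929

3.929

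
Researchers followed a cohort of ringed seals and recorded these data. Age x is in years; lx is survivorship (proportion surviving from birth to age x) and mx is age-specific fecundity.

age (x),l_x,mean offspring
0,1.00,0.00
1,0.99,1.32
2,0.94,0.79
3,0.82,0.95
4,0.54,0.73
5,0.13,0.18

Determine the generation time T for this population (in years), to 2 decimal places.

lx·mx: 0, 1.3068, 0.7426, 0.779, 0.3942, 0.0234 → R0 = 3.246
x·lx·mx: 0, 1.3068, 1.4852, 2.337, 1.5768, 0.117 → Σ = 6.8228
T = 6.8228 / 3.246 = 2.10191… → 2.10

2.10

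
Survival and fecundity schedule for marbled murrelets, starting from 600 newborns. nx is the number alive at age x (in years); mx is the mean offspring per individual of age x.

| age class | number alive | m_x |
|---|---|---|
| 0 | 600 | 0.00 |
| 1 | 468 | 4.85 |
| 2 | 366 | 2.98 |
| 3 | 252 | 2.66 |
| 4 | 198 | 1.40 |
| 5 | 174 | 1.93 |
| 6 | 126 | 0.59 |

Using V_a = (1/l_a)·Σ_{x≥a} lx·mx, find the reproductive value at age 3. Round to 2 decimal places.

lx = nx/n0 = nx/600: 1, 0.78, 0.61, 0.42, 0.33, 0.29, 0.21
lx·mx for x ≥ 3: 1.1172, 0.462, 0.5597, 0.1239 → sum = 2.2628
V_3 = 2.2628 / l_3 = 2.2628 / 0.42 = 5.387619… → 5.39

5.39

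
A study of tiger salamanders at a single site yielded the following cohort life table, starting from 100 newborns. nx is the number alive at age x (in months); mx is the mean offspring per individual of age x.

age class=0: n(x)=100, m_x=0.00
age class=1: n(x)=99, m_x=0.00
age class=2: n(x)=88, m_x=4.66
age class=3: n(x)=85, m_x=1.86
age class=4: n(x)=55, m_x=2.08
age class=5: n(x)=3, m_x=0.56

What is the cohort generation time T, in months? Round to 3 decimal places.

lx = nx/n0 = nx/100: 1, 0.99, 0.88, 0.85, 0.55, 0.03
lx·mx: 0, 0, 4.1008, 1.581, 1.144, 0.0168 → R0 = 6.8426
x·lx·mx: 0, 0, 8.2016, 4.743, 4.576, 0.084 → Σ = 17.6046
T = 17.6046 / 6.8426 = 2.572794… → 2.573

2.573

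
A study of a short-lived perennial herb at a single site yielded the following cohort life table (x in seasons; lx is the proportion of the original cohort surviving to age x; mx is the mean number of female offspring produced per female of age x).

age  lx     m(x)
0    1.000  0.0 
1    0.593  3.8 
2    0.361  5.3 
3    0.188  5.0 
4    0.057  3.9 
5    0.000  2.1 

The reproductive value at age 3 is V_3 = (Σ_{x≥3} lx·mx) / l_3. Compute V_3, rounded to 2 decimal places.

lx·mx for x ≥ 3: 0.94, 0.2223, 0 → sum = 1.1623
V_3 = 1.1623 / l_3 = 1.1623 / 0.188 = 6.182447… → 6.18

6.18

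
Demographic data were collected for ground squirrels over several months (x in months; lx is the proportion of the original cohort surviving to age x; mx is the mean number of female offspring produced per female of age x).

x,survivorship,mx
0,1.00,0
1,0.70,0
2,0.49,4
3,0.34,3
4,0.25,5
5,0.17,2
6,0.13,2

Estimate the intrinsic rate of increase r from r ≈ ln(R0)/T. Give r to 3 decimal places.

R0 = Σ lx·mx = 0 + 0 + 1.96 + 1.02 + 1.25 + 0.34 + 0.26 = 4.83
Σ x·lx·mx = 15.24; T = 15.24/4.83 = 3.15528…
r ≈ ln(R0)/T = ln(4.83)/3.15528… = 0.49911… → 0.499

0.499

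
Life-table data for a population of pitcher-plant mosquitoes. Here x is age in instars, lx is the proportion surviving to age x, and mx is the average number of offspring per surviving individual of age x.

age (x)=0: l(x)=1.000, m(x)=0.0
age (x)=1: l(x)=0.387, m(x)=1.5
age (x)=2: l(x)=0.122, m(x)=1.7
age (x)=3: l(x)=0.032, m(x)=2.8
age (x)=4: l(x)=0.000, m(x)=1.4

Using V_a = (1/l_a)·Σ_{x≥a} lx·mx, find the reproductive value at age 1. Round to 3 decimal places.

lx·mx for x ≥ 1: 0.5805, 0.2074, 0.0896, 0 → sum = 0.8775
V_1 = 0.8775 / l_1 = 0.8775 / 0.387 = 2.267442… → 2.267

2.267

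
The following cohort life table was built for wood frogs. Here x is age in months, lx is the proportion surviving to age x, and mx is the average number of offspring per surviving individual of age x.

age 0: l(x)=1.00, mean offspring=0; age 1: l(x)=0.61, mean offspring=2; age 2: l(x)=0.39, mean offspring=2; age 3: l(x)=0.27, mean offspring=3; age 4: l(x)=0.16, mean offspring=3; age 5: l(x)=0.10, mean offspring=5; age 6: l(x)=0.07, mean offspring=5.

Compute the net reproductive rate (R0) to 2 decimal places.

lx·mx by age: 0, 1.22, 0.78, 0.81, 0.48, 0.5, 0.35
R0 = Σ lx·mx = 4.14 → 4.14

4.14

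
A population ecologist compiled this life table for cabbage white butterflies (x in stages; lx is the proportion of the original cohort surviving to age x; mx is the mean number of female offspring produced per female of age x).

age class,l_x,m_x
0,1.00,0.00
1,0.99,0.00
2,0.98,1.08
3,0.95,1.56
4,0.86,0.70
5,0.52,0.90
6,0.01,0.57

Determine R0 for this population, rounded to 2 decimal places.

3.62

lx·mx by age: 0, 0, 1.0584, 1.482, 0.602, 0.468, 0.0057
R0 = Σ lx·mx = 3.6161 → 3.62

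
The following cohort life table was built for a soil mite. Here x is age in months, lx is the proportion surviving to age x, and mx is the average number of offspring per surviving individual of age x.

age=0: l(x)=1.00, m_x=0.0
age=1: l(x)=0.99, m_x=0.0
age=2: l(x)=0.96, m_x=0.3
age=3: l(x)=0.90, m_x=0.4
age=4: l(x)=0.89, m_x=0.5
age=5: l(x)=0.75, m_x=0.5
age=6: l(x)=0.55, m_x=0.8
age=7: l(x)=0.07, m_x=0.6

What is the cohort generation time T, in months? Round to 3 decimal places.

lx·mx: 0, 0, 0.288, 0.36, 0.445, 0.375, 0.44, 0.042 → R0 = 1.95
x·lx·mx: 0, 0, 0.576, 1.08, 1.78, 1.875, 2.64, 0.294 → Σ = 8.245
T = 8.245 / 1.95 = 4.228205… → 4.228

4.228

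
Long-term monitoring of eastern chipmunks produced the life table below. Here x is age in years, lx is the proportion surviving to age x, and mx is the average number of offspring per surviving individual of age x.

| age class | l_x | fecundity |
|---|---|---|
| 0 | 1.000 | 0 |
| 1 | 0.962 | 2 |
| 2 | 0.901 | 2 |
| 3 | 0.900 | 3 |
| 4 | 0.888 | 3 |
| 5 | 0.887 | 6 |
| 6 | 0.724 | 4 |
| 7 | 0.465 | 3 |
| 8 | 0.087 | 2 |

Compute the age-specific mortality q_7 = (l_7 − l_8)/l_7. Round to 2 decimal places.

0.81

q_7 = (l_7 − l_8) / l_7 = (0.465 − 0.087) / 0.465
     = 0.378 / 0.465 = 0.812903… → 0.81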